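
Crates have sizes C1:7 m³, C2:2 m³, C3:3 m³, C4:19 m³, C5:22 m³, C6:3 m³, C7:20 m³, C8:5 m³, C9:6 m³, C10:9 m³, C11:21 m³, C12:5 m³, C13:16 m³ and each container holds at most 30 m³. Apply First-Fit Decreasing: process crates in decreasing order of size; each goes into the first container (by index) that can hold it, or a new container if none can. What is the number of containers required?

Sorted descending: 22, 21, 20, 19, 16, 9, 7, 6, 5, 5, 3, 3, 2.
Put 22 m³ in container 1; 8 m³ remain.
Put 21 m³ in container 2; 9 m³ remain.
Put 20 m³ in container 3; 10 m³ remain.
Put 19 m³ in container 4; 11 m³ remain.
Put 16 m³ in container 5; 14 m³ remain.
Put 9 m³ in container 2; 0 m³ remain.
Put 7 m³ in container 1; 1 m³ remain.
Put 6 m³ in container 3; 4 m³ remain.
Put 5 m³ in container 4; 6 m³ remain.
Put 5 m³ in container 4; 1 m³ remain.
Put 3 m³ in container 3; 1 m³ remain.
Put 3 m³ in container 5; 11 m³ remain.
Put 2 m³ in container 5; 9 m³ remain.

5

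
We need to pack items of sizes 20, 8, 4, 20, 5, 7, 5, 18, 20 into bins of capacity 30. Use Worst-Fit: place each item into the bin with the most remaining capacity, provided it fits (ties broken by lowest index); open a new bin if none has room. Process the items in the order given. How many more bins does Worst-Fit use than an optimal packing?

0

Worst-Fit: [20,8] [4,20,5] [7,5,18] [20] → 4 bins.
Total size 107; any packing needs at least ⌈107/30⌉ = 4 bins.
So 4 is already optimal.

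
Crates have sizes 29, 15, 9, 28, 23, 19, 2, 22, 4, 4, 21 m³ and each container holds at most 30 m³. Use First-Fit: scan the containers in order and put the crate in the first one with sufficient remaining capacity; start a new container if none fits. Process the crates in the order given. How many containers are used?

Put 29 m³ in container 1; 1 m³ remain.
Put 15 m³ in container 2; 15 m³ remain.
Put 9 m³ in container 2; 6 m³ remain.
Put 28 m³ in container 3; 2 m³ remain.
Put 23 m³ in container 4; 7 m³ remain.
Put 19 m³ in container 5; 11 m³ remain.
Put 2 m³ in container 2; 4 m³ remain.
Put 22 m³ in container 6; 8 m³ remain.
Put 4 m³ in container 2; 0 m³ remain.
Put 4 m³ in container 4; 3 m³ remain.
Put 21 m³ in container 7; 9 m³ remain.

7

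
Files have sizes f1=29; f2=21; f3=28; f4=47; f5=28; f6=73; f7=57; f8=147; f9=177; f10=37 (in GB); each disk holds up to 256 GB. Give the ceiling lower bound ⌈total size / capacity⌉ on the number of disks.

Total size = 29 + 21 + 28 + 47 + 28 + 73 + 57 + 147 + 177 + 37 = 644 GB.
⌈644 / 256⌉ = 3.

3 disks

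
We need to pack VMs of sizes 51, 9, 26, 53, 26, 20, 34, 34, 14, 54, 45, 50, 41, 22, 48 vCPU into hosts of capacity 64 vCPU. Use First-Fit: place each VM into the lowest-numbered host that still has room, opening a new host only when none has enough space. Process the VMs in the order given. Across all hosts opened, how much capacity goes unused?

host 1: place 51 vCPU, 13 vCPU left
host 1: place 9 vCPU, 4 vCPU left
host 2: place 26 vCPU, 38 vCPU left
host 3: place 53 vCPU, 11 vCPU left
host 2: place 26 vCPU, 12 vCPU left
host 4: place 20 vCPU, 44 vCPU left
host 4: place 34 vCPU, 10 vCPU left
host 5: place 34 vCPU, 30 vCPU left
host 5: place 14 vCPU, 16 vCPU left
host 6: place 54 vCPU, 10 vCPU left
host 7: place 45 vCPU, 19 vCPU left
host 8: place 50 vCPU, 14 vCPU left
host 9: place 41 vCPU, 23 vCPU left
host 9: place 22 vCPU, 1 vCPU left
host 10: place 48 vCPU, 16 vCPU left
10 hosts × 64 vCPU = 640 vCPU; used 527 vCPU; unused 113 vCPU.

113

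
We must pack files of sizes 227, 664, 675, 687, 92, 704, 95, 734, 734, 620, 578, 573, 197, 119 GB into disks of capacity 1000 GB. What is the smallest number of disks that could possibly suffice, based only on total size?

Total size = 227 + 664 + 675 + 687 + 92 + 704 + 95 + 734 + 734 + 620 + 578 + 573 + 197 + 119 = 6699 GB.
⌈6699 / 1000⌉ = 7.

7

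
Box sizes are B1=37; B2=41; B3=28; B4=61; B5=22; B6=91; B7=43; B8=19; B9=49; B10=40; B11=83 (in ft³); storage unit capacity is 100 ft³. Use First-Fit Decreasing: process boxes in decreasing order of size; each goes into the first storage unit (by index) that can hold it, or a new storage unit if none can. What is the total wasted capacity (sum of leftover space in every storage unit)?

Sorted descending: 91, 83, 61, 49, 43, 41, 40, 37, 28, 22, 19.
91 ft³ → storage unit 1 (remaining 9 ft³)
83 ft³ → storage unit 2 (remaining 17 ft³)
61 ft³ → storage unit 3 (remaining 39 ft³)
49 ft³ → storage unit 4 (remaining 51 ft³)
43 ft³ → storage unit 4 (remaining 8 ft³)
41 ft³ → storage unit 5 (remaining 59 ft³)
40 ft³ → storage unit 5 (remaining 19 ft³)
37 ft³ → storage unit 3 (remaining 2 ft³)
28 ft³ → storage unit 6 (remaining 72 ft³)
22 ft³ → storage unit 6 (remaining 50 ft³)
19 ft³ → storage unit 5 (remaining 0 ft³)
6 storage units × 100 ft³ = 600 ft³; used 514 ft³; unused 86 ft³.

86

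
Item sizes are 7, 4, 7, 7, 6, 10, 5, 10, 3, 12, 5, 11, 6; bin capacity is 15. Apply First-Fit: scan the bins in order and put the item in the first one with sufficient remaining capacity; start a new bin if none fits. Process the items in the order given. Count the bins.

8

7 → bin 1 (remaining 8)
4 → bin 1 (remaining 4)
7 → bin 2 (remaining 8)
7 → bin 2 (remaining 1)
6 → bin 3 (remaining 9)
10 → bin 4 (remaining 5)
5 → bin 3 (remaining 4)
10 → bin 5 (remaining 5)
3 → bin 1 (remaining 1)
12 → bin 6 (remaining 3)
5 → bin 4 (remaining 0)
11 → bin 7 (remaining 4)
6 → bin 8 (remaining 9)
Final bins: [7,4,3] [7,7] [6,5] [10,5] [10] [12] [11] [6].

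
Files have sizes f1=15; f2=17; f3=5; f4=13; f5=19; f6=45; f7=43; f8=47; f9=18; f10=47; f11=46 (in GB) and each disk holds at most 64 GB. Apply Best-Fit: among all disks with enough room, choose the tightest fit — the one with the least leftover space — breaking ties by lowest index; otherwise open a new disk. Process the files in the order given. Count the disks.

f1 (15 GB) → disk 1 (remaining 49 GB)
f2 (17 GB) → disk 1 (remaining 32 GB)
f3 (5 GB) → disk 1 (remaining 27 GB)
f4 (13 GB) → disk 1 (remaining 14 GB)
f5 (19 GB) → disk 2 (remaining 45 GB)
f6 (45 GB) → disk 2 (remaining 0 GB)
f7 (43 GB) → disk 3 (remaining 21 GB)
f8 (47 GB) → disk 4 (remaining 17 GB)
f9 (18 GB) → disk 3 (remaining 3 GB)
f10 (47 GB) → disk 5 (remaining 17 GB)
f11 (46 GB) → disk 6 (remaining 18 GB)
Final disks: [15,17,5,13] [19,45] [43,18] [47] [47] [46].

6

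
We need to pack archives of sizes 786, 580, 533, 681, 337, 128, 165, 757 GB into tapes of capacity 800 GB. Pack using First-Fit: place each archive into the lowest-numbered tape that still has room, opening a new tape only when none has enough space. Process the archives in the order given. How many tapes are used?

6

Put 786 GB in tape 1; 14 GB remain.
Put 580 GB in tape 2; 220 GB remain.
Put 533 GB in tape 3; 267 GB remain.
Put 681 GB in tape 4; 119 GB remain.
Put 337 GB in tape 5; 463 GB remain.
Put 128 GB in tape 2; 92 GB remain.
Put 165 GB in tape 3; 102 GB remain.
Put 757 GB in tape 6; 43 GB remain.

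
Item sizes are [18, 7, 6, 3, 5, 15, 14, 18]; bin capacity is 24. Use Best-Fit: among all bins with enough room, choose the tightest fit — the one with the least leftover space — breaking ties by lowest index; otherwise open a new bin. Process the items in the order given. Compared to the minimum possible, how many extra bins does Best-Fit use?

Best-Fit: [18,6] [7,3,5] [15] [14] [18] → 5 bins.
Total size 86; any packing needs at least ⌈86/24⌉ = 4 bins.
An optimal packing achieves that bound: [18,6] [18,5] [15,7] [14,3] → 4 bins.
Excess: 5 − 4 = 1.

1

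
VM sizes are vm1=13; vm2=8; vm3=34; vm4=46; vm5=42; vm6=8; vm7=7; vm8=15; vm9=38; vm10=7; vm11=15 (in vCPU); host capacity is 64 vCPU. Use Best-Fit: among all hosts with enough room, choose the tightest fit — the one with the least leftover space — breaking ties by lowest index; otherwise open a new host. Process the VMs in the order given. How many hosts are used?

vm1 (13 vCPU) → host 1 (remaining 51 vCPU)
vm2 (8 vCPU) → host 1 (remaining 43 vCPU)
vm3 (34 vCPU) → host 1 (remaining 9 vCPU)
vm4 (46 vCPU) → host 2 (remaining 18 vCPU)
vm5 (42 vCPU) → host 3 (remaining 22 vCPU)
vm6 (8 vCPU) → host 1 (remaining 1 vCPU)
vm7 (7 vCPU) → host 2 (remaining 11 vCPU)
vm8 (15 vCPU) → host 3 (remaining 7 vCPU)
vm9 (38 vCPU) → host 4 (remaining 26 vCPU)
vm10 (7 vCPU) → host 3 (remaining 0 vCPU)
vm11 (15 vCPU) → host 4 (remaining 11 vCPU)

4 hosts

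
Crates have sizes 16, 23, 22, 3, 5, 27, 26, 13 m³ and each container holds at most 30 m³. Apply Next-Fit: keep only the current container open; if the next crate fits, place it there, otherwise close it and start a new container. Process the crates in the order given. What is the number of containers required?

6

Put 16 m³ in container 1; 14 m³ remain.
Put 23 m³ in container 2; 7 m³ remain.
Put 22 m³ in container 3; 8 m³ remain.
Put 3 m³ in container 3; 5 m³ remain.
Put 5 m³ in container 3; 0 m³ remain.
Put 27 m³ in container 4; 3 m³ remain.
Put 26 m³ in container 5; 4 m³ remain.
Put 13 m³ in container 6; 17 m³ remain.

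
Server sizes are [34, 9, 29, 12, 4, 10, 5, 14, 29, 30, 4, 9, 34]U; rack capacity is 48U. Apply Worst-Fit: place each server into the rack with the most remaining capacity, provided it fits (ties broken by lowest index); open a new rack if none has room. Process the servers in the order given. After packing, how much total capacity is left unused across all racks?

65

Put 34U in rack 1; 14U remain.
Put 9U in rack 1; 5U remain.
Put 29U in rack 2; 19U remain.
Put 12U in rack 2; 7U remain.
Put 4U in rack 2; 3U remain.
Put 10U in rack 3; 38U remain.
Put 5U in rack 3; 33U remain.
Put 14U in rack 3; 19U remain.
Put 29U in rack 4; 19U remain.
Put 30U in rack 5; 18U remain.
Put 4U in rack 3; 15U remain.
Put 9U in rack 4; 10U remain.
Put 34U in rack 6; 14U remain.
6 racks × 48U = 288U; used 223U; unused 65U.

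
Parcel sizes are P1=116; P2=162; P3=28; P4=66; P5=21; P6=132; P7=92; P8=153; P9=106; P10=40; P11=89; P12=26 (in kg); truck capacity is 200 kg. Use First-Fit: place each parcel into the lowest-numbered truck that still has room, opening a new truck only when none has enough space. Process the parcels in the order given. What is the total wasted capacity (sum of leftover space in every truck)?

P1 (116 kg) → truck 1 (remaining 84 kg)
P2 (162 kg) → truck 2 (remaining 38 kg)
P3 (28 kg) → truck 1 (remaining 56 kg)
P4 (66 kg) → truck 3 (remaining 134 kg)
P5 (21 kg) → truck 1 (remaining 35 kg)
P6 (132 kg) → truck 3 (remaining 2 kg)
P7 (92 kg) → truck 4 (remaining 108 kg)
P8 (153 kg) → truck 5 (remaining 47 kg)
P9 (106 kg) → truck 4 (remaining 2 kg)
P10 (40 kg) → truck 5 (remaining 7 kg)
P11 (89 kg) → truck 6 (remaining 111 kg)
P12 (26 kg) → truck 1 (remaining 9 kg)
6 trucks × 200 kg = 1200 kg; used 1031 kg; unused 169 kg.

169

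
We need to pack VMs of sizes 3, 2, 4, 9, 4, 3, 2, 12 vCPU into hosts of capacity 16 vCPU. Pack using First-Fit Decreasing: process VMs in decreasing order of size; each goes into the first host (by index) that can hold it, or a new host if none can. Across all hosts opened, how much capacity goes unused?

9

Sorted descending: 12, 9, 4, 4, 3, 3, 2, 2.
host 1: place 12 vCPU, 4 vCPU left
host 2: place 9 vCPU, 7 vCPU left
host 1: place 4 vCPU, 0 vCPU left
host 2: place 4 vCPU, 3 vCPU left
host 2: place 3 vCPU, 0 vCPU left
host 3: place 3 vCPU, 13 vCPU left
host 3: place 2 vCPU, 11 vCPU left
host 3: place 2 vCPU, 9 vCPU left
3 hosts × 16 vCPU = 48 vCPU; used 39 vCPU; unused 9 vCPU.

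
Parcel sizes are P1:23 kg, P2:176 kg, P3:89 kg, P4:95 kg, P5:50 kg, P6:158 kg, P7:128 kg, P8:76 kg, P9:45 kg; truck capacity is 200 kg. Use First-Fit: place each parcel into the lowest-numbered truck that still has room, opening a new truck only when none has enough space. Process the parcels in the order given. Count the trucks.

P1 (23 kg) → truck 1 (remaining 177 kg)
P2 (176 kg) → truck 1 (remaining 1 kg)
P3 (89 kg) → truck 2 (remaining 111 kg)
P4 (95 kg) → truck 2 (remaining 16 kg)
P5 (50 kg) → truck 3 (remaining 150 kg)
P6 (158 kg) → truck 4 (remaining 42 kg)
P7 (128 kg) → truck 3 (remaining 22 kg)
P8 (76 kg) → truck 5 (remaining 124 kg)
P9 (45 kg) → truck 5 (remaining 79 kg)
Final trucks: [23,176] [89,95] [50,128] [158] [76,45].

5 trucks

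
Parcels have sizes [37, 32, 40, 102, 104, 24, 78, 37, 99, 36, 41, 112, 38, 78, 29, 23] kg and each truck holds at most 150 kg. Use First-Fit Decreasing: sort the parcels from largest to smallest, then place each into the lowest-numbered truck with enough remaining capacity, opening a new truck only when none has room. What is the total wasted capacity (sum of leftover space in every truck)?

Sorted descending: 112, 104, 102, 99, 78, 78, 41, 40, 38, 37, 37, 36, 32, 29, 24, 23.
112 kg → truck 1 (remaining 38 kg)
104 kg → truck 2 (remaining 46 kg)
102 kg → truck 3 (remaining 48 kg)
99 kg → truck 4 (remaining 51 kg)
78 kg → truck 5 (remaining 72 kg)
78 kg → truck 6 (remaining 72 kg)
41 kg → truck 2 (remaining 5 kg)
40 kg → truck 3 (remaining 8 kg)
38 kg → truck 1 (remaining 0 kg)
37 kg → truck 4 (remaining 14 kg)
37 kg → truck 5 (remaining 35 kg)
36 kg → truck 6 (remaining 36 kg)
32 kg → truck 5 (remaining 3 kg)
29 kg → truck 6 (remaining 7 kg)
24 kg → truck 7 (remaining 126 kg)
23 kg → truck 7 (remaining 103 kg)
7 trucks × 150 kg = 1050 kg; used 910 kg; unused 140 kg.

140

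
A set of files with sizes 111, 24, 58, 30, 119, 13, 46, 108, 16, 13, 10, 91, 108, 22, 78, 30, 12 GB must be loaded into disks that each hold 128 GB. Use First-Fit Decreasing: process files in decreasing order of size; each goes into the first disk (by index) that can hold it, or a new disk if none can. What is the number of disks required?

Sorted descending: 119, 111, 108, 108, 91, 78, 58, 46, 30, 30, 24, 22, 16, 13, 13, 12, 10.
119 GB → disk 1 (remaining 9 GB)
111 GB → disk 2 (remaining 17 GB)
108 GB → disk 3 (remaining 20 GB)
108 GB → disk 4 (remaining 20 GB)
91 GB → disk 5 (remaining 37 GB)
78 GB → disk 6 (remaining 50 GB)
58 GB → disk 7 (remaining 70 GB)
46 GB → disk 6 (remaining 4 GB)
30 GB → disk 5 (remaining 7 GB)
30 GB → disk 7 (remaining 40 GB)
24 GB → disk 7 (remaining 16 GB)
22 GB → disk 8 (remaining 106 GB)
16 GB → disk 2 (remaining 1 GB)
13 GB → disk 3 (remaining 7 GB)
13 GB → disk 4 (remaining 7 GB)
12 GB → disk 7 (remaining 4 GB)
10 GB → disk 8 (remaining 96 GB)
Final disks: [119] [111,16] [108,13] [108,13] [91,30] [78,46] [58,30,24,12] [22,10].

8 disks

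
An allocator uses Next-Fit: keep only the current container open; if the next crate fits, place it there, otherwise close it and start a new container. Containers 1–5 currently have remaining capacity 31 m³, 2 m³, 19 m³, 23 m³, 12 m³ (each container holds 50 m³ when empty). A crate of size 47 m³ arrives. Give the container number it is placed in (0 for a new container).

0

Next-Fit only looks at container 5, which has 12 m³ free.
47 m³ does not fit, so a new container is opened.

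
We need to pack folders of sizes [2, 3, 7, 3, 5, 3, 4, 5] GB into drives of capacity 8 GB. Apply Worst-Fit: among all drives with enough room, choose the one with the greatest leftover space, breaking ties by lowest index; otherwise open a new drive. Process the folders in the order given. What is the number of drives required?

Put 2 GB in drive 1; 6 GB remain.
Put 3 GB in drive 1; 3 GB remain.
Put 7 GB in drive 2; 1 GB remain.
Put 3 GB in drive 1; 0 GB remain.
Put 5 GB in drive 3; 3 GB remain.
Put 3 GB in drive 3; 0 GB remain.
Put 4 GB in drive 4; 4 GB remain.
Put 5 GB in drive 5; 3 GB remain.

5 drives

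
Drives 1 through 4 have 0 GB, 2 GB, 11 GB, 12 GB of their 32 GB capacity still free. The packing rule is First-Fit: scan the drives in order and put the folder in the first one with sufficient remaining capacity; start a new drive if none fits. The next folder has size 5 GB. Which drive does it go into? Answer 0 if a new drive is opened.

3

Drives with room: drive 3 (11 GB), drive 4 (12 GB).
The first with room is drive 3.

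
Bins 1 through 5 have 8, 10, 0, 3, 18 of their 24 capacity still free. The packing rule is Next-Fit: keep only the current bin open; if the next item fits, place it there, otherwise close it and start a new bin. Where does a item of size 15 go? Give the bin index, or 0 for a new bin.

5

Next-Fit only looks at bin 5, which has 18 free.
15 fits there.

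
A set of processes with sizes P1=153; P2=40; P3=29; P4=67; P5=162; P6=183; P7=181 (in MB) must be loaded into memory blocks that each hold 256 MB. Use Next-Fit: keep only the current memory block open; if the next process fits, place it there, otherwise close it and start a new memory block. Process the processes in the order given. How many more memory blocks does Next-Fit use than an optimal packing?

Next-Fit: [153,40,29] [67,162] [183] [181] → 4 memory blocks.
Total size 815 MB; any packing needs at least ⌈815/256⌉ = 4 memory blocks.
So 4 is already optimal.

0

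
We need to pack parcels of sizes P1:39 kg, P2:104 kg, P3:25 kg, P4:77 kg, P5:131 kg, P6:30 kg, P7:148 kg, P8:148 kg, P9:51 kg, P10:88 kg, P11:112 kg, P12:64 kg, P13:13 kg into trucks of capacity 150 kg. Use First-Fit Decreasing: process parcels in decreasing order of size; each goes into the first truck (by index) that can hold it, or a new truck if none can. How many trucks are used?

8

Sorted descending: 148, 148, 131, 112, 104, 88, 77, 64, 51, 39, 30, 25, 13.
148 kg → truck 1 (remaining 2 kg)
148 kg → truck 2 (remaining 2 kg)
131 kg → truck 3 (remaining 19 kg)
112 kg → truck 4 (remaining 38 kg)
104 kg → truck 5 (remaining 46 kg)
88 kg → truck 6 (remaining 62 kg)
77 kg → truck 7 (remaining 73 kg)
64 kg → truck 7 (remaining 9 kg)
51 kg → truck 6 (remaining 11 kg)
39 kg → truck 5 (remaining 7 kg)
30 kg → truck 4 (remaining 8 kg)
25 kg → truck 8 (remaining 125 kg)
13 kg → truck 3 (remaining 6 kg)
Final trucks: [148] [148] [131,13] [112,30] [104,39] [88,51] [77,64] [25].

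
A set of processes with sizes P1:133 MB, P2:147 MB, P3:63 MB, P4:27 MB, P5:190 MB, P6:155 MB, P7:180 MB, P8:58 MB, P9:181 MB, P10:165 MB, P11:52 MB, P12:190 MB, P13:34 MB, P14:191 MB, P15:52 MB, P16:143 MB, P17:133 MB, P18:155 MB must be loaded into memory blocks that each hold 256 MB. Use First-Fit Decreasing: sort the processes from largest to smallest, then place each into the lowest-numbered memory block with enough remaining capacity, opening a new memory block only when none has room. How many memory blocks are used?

12

Sorted descending: 191, 190, 190, 181, 180, 165, 155, 155, 147, 143, 133, 133, 63, 58, 52, 52, 34, 27.
Put 191 MB in memory block 1; 65 MB remain.
Put 190 MB in memory block 2; 66 MB remain.
Put 190 MB in memory block 3; 66 MB remain.
Put 181 MB in memory block 4; 75 MB remain.
Put 180 MB in memory block 5; 76 MB remain.
Put 165 MB in memory block 6; 91 MB remain.
Put 155 MB in memory block 7; 101 MB remain.
Put 155 MB in memory block 8; 101 MB remain.
Put 147 MB in memory block 9; 109 MB remain.
Put 143 MB in memory block 10; 113 MB remain.
Put 133 MB in memory block 11; 123 MB remain.
Put 133 MB in memory block 12; 123 MB remain.
Put 63 MB in memory block 1; 2 MB remain.
Put 58 MB in memory block 2; 8 MB remain.
Put 52 MB in memory block 3; 14 MB remain.
Put 52 MB in memory block 4; 23 MB remain.
Put 34 MB in memory block 5; 42 MB remain.
Put 27 MB in memory block 5; 15 MB remain.
Final memory blocks: [191,63] [190,58] [190,52] [181,52] [180,34,27] [165] [155] [155] [147] [143] [133] [133].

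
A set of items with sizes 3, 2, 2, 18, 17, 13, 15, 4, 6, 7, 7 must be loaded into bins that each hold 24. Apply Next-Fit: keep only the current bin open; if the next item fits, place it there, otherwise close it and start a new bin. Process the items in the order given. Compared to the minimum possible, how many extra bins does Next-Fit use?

2

Next-Fit: [3,2,2] [18] [17] [13] [15,4] [6,7,7] → 6 bins.
Total size 94; any packing needs at least ⌈94/24⌉ = 4 bins.
An optimal packing achieves that bound: [18,6] [17,7] [15,7,2] [13,4,3,2] → 4 bins.
Excess: 6 − 4 = 2.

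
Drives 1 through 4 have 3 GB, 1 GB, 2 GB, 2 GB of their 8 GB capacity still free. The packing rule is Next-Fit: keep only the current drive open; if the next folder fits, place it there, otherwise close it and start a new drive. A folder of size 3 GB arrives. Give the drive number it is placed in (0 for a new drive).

0

Next-Fit only looks at drive 4, which has 2 GB free.
3 GB does not fit, so a new drive is opened.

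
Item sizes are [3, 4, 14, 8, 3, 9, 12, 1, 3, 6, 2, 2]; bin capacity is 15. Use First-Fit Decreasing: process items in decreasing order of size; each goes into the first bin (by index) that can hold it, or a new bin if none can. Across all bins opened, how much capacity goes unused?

8

Sorted descending: 14, 12, 9, 8, 6, 4, 3, 3, 3, 2, 2, 1.
bin 1: place 14, 1 left
bin 2: place 12, 3 left
bin 3: place 9, 6 left
bin 4: place 8, 7 left
bin 3: place 6, 0 left
bin 4: place 4, 3 left
bin 2: place 3, 0 left
bin 4: place 3, 0 left
bin 5: place 3, 12 left
bin 5: place 2, 10 left
bin 5: place 2, 8 left
bin 1: place 1, 0 left
5 bins × 15 = 75; used 67; unused 8.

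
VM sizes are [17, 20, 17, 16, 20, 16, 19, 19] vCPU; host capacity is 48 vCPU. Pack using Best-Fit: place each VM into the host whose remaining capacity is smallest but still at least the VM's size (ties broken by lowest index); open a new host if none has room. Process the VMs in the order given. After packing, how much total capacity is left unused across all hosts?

48

Put 17 vCPU in host 1; 31 vCPU remain.
Put 20 vCPU in host 1; 11 vCPU remain.
Put 17 vCPU in host 2; 31 vCPU remain.
Put 16 vCPU in host 2; 15 vCPU remain.
Put 20 vCPU in host 3; 28 vCPU remain.
Put 16 vCPU in host 3; 12 vCPU remain.
Put 19 vCPU in host 4; 29 vCPU remain.
Put 19 vCPU in host 4; 10 vCPU remain.
4 hosts × 48 vCPU = 192 vCPU; used 144 vCPU; unused 48 vCPU.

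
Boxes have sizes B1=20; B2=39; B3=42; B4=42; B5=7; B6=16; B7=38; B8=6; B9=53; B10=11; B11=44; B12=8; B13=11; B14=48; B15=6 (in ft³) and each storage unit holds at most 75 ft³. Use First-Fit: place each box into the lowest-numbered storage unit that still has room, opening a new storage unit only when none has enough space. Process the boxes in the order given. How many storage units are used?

storage unit 1: place B1 (20 ft³), 55 ft³ left
storage unit 1: place B2 (39 ft³), 16 ft³ left
storage unit 2: place B3 (42 ft³), 33 ft³ left
storage unit 3: place B4 (42 ft³), 33 ft³ left
storage unit 1: place B5 (7 ft³), 9 ft³ left
storage unit 2: place B6 (16 ft³), 17 ft³ left
storage unit 4: place B7 (38 ft³), 37 ft³ left
storage unit 1: place B8 (6 ft³), 3 ft³ left
storage unit 5: place B9 (53 ft³), 22 ft³ left
storage unit 2: place B10 (11 ft³), 6 ft³ left
storage unit 6: place B11 (44 ft³), 31 ft³ left
storage unit 3: place B12 (8 ft³), 25 ft³ left
storage unit 3: place B13 (11 ft³), 14 ft³ left
storage unit 7: place B14 (48 ft³), 27 ft³ left
storage unit 2: place B15 (6 ft³), 0 ft³ left
Final storage units: [20,39,7,6] [42,16,11,6] [42,8,11] [38] [53] [44] [48].

7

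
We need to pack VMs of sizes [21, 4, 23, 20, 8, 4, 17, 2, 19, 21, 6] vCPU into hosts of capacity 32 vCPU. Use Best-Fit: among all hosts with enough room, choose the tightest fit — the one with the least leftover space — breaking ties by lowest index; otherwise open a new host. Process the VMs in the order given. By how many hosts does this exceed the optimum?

Best-Fit: [21,4,4,2] [23,8] [20] [17] [19] [21,6] → 6 hosts.
6 VMs exceed 16 vCPU (half the capacity), and no two of those can share a host, so at least 6 hosts are needed.
So 6 is already optimal.

0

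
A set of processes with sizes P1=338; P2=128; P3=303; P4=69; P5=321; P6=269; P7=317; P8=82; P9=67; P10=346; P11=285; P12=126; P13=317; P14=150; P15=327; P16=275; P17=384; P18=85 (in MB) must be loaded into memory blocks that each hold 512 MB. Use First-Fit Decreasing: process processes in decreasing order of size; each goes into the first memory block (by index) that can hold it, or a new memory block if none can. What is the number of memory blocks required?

Sorted descending: 384, 346, 338, 327, 321, 317, 317, 303, 285, 275, 269, 150, 128, 126, 85, 82, 69, 67.
memory block 1: place 384 MB, 128 MB left
memory block 2: place 346 MB, 166 MB left
memory block 3: place 338 MB, 174 MB left
memory block 4: place 327 MB, 185 MB left
memory block 5: place 321 MB, 191 MB left
memory block 6: place 317 MB, 195 MB left
memory block 7: place 317 MB, 195 MB left
memory block 8: place 303 MB, 209 MB left
memory block 9: place 285 MB, 227 MB left
memory block 10: place 275 MB, 237 MB left
memory block 11: place 269 MB, 243 MB left
memory block 2: place 150 MB, 16 MB left
memory block 1: place 128 MB, 0 MB left
memory block 3: place 126 MB, 48 MB left
memory block 4: place 85 MB, 100 MB left
memory block 4: place 82 MB, 18 MB left
memory block 5: place 69 MB, 122 MB left
memory block 5: place 67 MB, 55 MB left

11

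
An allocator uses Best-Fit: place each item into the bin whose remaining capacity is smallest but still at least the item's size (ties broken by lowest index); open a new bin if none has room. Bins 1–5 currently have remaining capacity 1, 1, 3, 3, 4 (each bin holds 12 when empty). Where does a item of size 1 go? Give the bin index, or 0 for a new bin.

1

Bins with room: bin 1 (1), bin 2 (1), bin 3 (3), bin 4 (3), bin 5 (4).
Tightest fit is bin 1 with 1 free.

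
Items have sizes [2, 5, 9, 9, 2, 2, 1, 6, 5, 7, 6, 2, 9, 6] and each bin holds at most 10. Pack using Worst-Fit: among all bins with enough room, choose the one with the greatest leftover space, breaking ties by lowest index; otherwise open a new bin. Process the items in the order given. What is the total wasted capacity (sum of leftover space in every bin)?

19

Put 2 in bin 1; 8 remain.
Put 5 in bin 1; 3 remain.
Put 9 in bin 2; 1 remain.
Put 9 in bin 3; 1 remain.
Put 2 in bin 1; 1 remain.
Put 2 in bin 4; 8 remain.
Put 1 in bin 4; 7 remain.
Put 6 in bin 4; 1 remain.
Put 5 in bin 5; 5 remain.
Put 7 in bin 6; 3 remain.
Put 6 in bin 7; 4 remain.
Put 2 in bin 5; 3 remain.
Put 9 in bin 8; 1 remain.
Put 6 in bin 9; 4 remain.
9 bins × 10 = 90; used 71; unused 19.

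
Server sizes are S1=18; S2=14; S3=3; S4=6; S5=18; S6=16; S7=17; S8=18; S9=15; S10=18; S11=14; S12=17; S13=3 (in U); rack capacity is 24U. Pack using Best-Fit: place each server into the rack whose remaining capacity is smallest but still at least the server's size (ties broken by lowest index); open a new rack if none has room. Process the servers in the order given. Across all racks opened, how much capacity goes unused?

63

S1 (18U) → rack 1 (remaining 6U)
S2 (14U) → rack 2 (remaining 10U)
S3 (3U) → rack 1 (remaining 3U)
S4 (6U) → rack 2 (remaining 4U)
S5 (18U) → rack 3 (remaining 6U)
S6 (16U) → rack 4 (remaining 8U)
S7 (17U) → rack 5 (remaining 7U)
S8 (18U) → rack 6 (remaining 6U)
S9 (15U) → rack 7 (remaining 9U)
S10 (18U) → rack 8 (remaining 6U)
S11 (14U) → rack 9 (remaining 10U)
S12 (17U) → rack 10 (remaining 7U)
S13 (3U) → rack 1 (remaining 0U)
10 racks × 24U = 240U; used 177U; unused 63U.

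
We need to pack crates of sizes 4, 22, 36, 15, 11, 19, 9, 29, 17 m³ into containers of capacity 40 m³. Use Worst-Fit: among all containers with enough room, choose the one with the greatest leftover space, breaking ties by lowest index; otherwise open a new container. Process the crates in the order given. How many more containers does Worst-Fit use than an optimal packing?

Worst-Fit: [4,22] [36] [15,11] [19,9] [29] [17] → 6 containers.
Total size 162 m³; any packing needs at least ⌈162/40⌉ = 5 containers.
An optimal packing achieves that bound: [36,4] [29,11] [22,17] [19,15] [9] → 5 containers.
Excess: 6 − 5 = 1.

1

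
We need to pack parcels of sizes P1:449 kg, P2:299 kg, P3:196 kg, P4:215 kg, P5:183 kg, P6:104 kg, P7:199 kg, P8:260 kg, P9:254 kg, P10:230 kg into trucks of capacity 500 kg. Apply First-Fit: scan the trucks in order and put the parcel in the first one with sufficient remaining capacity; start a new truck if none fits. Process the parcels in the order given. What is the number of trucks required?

6 trucks

P1 (449 kg) → truck 1 (remaining 51 kg)
P2 (299 kg) → truck 2 (remaining 201 kg)
P3 (196 kg) → truck 2 (remaining 5 kg)
P4 (215 kg) → truck 3 (remaining 285 kg)
P5 (183 kg) → truck 3 (remaining 102 kg)
P6 (104 kg) → truck 4 (remaining 396 kg)
P7 (199 kg) → truck 4 (remaining 197 kg)
P8 (260 kg) → truck 5 (remaining 240 kg)
P9 (254 kg) → truck 6 (remaining 246 kg)
P10 (230 kg) → truck 5 (remaining 10 kg)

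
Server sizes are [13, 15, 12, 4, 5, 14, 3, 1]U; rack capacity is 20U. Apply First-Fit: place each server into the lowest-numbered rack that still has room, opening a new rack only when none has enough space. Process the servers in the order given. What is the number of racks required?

rack 1: place 13U, 7U left
rack 2: place 15U, 5U left
rack 3: place 12U, 8U left
rack 1: place 4U, 3U left
rack 2: place 5U, 0U left
rack 4: place 14U, 6U left
rack 1: place 3U, 0U left
rack 3: place 1U, 7U left
Final racks: [13,4,3] [15,5] [12,1] [14].

4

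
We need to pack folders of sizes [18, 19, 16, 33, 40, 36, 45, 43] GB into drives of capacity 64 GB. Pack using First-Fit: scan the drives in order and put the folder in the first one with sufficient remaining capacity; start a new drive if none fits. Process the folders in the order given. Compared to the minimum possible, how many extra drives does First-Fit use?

1

First-Fit: [18,19,16] [33] [40] [36] [45] [43] → 6 drives.
5 folders exceed 32 GB (half the capacity), and no two of those can share a drive, so at least 5 drives are needed.
An optimal packing achieves that bound: [45,19] [43,18] [40,16] [36] [33] → 5 drives.
Excess: 6 − 5 = 1.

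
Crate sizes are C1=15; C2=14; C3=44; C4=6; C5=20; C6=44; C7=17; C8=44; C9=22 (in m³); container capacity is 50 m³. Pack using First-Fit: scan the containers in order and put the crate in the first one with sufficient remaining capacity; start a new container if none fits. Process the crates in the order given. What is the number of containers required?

6

container 1: place C1 (15 m³), 35 m³ left
container 1: place C2 (14 m³), 21 m³ left
container 2: place C3 (44 m³), 6 m³ left
container 1: place C4 (6 m³), 15 m³ left
container 3: place C5 (20 m³), 30 m³ left
container 4: place C6 (44 m³), 6 m³ left
container 3: place C7 (17 m³), 13 m³ left
container 5: place C8 (44 m³), 6 m³ left
container 6: place C9 (22 m³), 28 m³ left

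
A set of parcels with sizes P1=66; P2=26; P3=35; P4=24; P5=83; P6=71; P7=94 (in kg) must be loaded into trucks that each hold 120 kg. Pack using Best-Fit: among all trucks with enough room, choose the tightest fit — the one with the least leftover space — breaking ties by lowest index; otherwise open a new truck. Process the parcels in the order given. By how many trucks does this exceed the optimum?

0

Best-Fit: [66,26,24] [35,83] [71] [94] → 4 trucks.
Total size 399 kg; any packing needs at least ⌈399/120⌉ = 4 trucks.
So 4 is already optimal.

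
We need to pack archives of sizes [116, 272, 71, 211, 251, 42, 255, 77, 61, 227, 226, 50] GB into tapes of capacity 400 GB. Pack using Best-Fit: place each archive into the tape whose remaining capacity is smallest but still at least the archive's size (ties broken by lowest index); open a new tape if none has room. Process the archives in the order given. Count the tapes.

6

Put 116 GB in tape 1; 284 GB remain.
Put 272 GB in tape 1; 12 GB remain.
Put 71 GB in tape 2; 329 GB remain.
Put 211 GB in tape 2; 118 GB remain.
Put 251 GB in tape 3; 149 GB remain.
Put 42 GB in tape 2; 76 GB remain.
Put 255 GB in tape 4; 145 GB remain.
Put 77 GB in tape 4; 68 GB remain.
Put 61 GB in tape 4; 7 GB remain.
Put 227 GB in tape 5; 173 GB remain.
Put 226 GB in tape 6; 174 GB remain.
Put 50 GB in tape 2; 26 GB remain.
Final tapes: [116,272] [71,211,42,50] [251] [255,77,61] [227] [226].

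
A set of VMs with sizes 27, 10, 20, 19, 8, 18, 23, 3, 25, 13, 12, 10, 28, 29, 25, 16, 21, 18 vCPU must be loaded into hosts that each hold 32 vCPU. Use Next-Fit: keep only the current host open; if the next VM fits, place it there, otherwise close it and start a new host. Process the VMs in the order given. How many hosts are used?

host 1: place 27 vCPU, 5 vCPU left
host 2: place 10 vCPU, 22 vCPU left
host 2: place 20 vCPU, 2 vCPU left
host 3: place 19 vCPU, 13 vCPU left
host 3: place 8 vCPU, 5 vCPU left
host 4: place 18 vCPU, 14 vCPU left
host 5: place 23 vCPU, 9 vCPU left
host 5: place 3 vCPU, 6 vCPU left
host 6: place 25 vCPU, 7 vCPU left
host 7: place 13 vCPU, 19 vCPU left
host 7: place 12 vCPU, 7 vCPU left
host 8: place 10 vCPU, 22 vCPU left
host 9: place 28 vCPU, 4 vCPU left
host 10: place 29 vCPU, 3 vCPU left
host 11: place 25 vCPU, 7 vCPU left
host 12: place 16 vCPU, 16 vCPU left
host 13: place 21 vCPU, 11 vCPU left
host 14: place 18 vCPU, 14 vCPU left

14 hosts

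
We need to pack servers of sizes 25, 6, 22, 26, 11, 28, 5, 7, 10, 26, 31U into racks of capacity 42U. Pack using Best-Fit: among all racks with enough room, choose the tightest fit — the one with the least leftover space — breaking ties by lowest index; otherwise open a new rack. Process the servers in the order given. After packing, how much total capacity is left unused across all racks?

25U → rack 1 (remaining 17U)
6U → rack 1 (remaining 11U)
22U → rack 2 (remaining 20U)
26U → rack 3 (remaining 16U)
11U → rack 1 (remaining 0U)
28U → rack 4 (remaining 14U)
5U → rack 4 (remaining 9U)
7U → rack 4 (remaining 2U)
10U → rack 3 (remaining 6U)
26U → rack 5 (remaining 16U)
31U → rack 6 (remaining 11U)
6 racks × 42U = 252U; used 197U; unused 55U.

55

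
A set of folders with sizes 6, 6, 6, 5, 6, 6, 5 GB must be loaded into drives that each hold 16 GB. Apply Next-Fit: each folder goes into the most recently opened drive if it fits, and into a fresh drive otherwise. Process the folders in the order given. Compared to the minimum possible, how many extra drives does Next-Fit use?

1

Next-Fit: [6,6] [6,5] [6,6] [5] → 4 drives.
Total size 40 GB; any packing needs at least ⌈40/16⌉ = 3 drives.
An optimal packing achieves that bound: [6,6] [6,6] [6,5,5] → 3 drives.
Excess: 4 − 3 = 1.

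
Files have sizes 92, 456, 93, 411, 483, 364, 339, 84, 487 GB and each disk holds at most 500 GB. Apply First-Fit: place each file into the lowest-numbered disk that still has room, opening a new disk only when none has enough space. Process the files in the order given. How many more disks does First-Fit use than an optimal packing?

First-Fit: [92,93,84] [456] [411] [483] [364] [339] [487] → 7 disks.
Total size 2809 GB; any packing needs at least ⌈2809/500⌉ = 6 disks.
An optimal packing achieves that bound: [487] [483] [456] [411,84] [364,93] [339,92] → 6 disks.
Excess: 7 − 6 = 1.

1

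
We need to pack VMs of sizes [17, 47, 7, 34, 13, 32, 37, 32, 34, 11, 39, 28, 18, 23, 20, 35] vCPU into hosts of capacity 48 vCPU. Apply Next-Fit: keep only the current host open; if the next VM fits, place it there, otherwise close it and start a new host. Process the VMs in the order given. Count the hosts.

11

17 vCPU → host 1 (remaining 31 vCPU)
47 vCPU → host 2 (remaining 1 vCPU)
7 vCPU → host 3 (remaining 41 vCPU)
34 vCPU → host 3 (remaining 7 vCPU)
13 vCPU → host 4 (remaining 35 vCPU)
32 vCPU → host 4 (remaining 3 vCPU)
37 vCPU → host 5 (remaining 11 vCPU)
32 vCPU → host 6 (remaining 16 vCPU)
34 vCPU → host 7 (remaining 14 vCPU)
11 vCPU → host 7 (remaining 3 vCPU)
39 vCPU → host 8 (remaining 9 vCPU)
28 vCPU → host 9 (remaining 20 vCPU)
18 vCPU → host 9 (remaining 2 vCPU)
23 vCPU → host 10 (remaining 25 vCPU)
20 vCPU → host 10 (remaining 5 vCPU)
35 vCPU → host 11 (remaining 13 vCPU)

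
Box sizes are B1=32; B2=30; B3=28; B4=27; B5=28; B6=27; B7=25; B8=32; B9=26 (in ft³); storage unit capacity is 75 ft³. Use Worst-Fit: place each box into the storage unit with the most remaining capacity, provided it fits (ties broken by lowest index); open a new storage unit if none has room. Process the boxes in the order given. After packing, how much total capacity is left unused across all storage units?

storage unit 1: place B1 (32 ft³), 43 ft³ left
storage unit 1: place B2 (30 ft³), 13 ft³ left
storage unit 2: place B3 (28 ft³), 47 ft³ left
storage unit 2: place B4 (27 ft³), 20 ft³ left
storage unit 3: place B5 (28 ft³), 47 ft³ left
storage unit 3: place B6 (27 ft³), 20 ft³ left
storage unit 4: place B7 (25 ft³), 50 ft³ left
storage unit 4: place B8 (32 ft³), 18 ft³ left
storage unit 5: place B9 (26 ft³), 49 ft³ left
5 storage units × 75 ft³ = 375 ft³; used 255 ft³; unused 120 ft³.

120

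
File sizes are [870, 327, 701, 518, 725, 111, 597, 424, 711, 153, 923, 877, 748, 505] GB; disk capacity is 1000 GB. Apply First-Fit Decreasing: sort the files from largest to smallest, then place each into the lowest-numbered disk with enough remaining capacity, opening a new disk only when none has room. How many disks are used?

10

Sorted descending: 923, 877, 870, 748, 725, 711, 701, 597, 518, 505, 424, 327, 153, 111.
disk 1: place 923 GB, 77 GB left
disk 2: place 877 GB, 123 GB left
disk 3: place 870 GB, 130 GB left
disk 4: place 748 GB, 252 GB left
disk 5: place 725 GB, 275 GB left
disk 6: place 711 GB, 289 GB left
disk 7: place 701 GB, 299 GB left
disk 8: place 597 GB, 403 GB left
disk 9: place 518 GB, 482 GB left
disk 10: place 505 GB, 495 GB left
disk 9: place 424 GB, 58 GB left
disk 8: place 327 GB, 76 GB left
disk 4: place 153 GB, 99 GB left
disk 2: place 111 GB, 12 GB left
Final disks: [923] [877,111] [870] [748,153] [725] [711] [701] [597,327] [518,424] [505].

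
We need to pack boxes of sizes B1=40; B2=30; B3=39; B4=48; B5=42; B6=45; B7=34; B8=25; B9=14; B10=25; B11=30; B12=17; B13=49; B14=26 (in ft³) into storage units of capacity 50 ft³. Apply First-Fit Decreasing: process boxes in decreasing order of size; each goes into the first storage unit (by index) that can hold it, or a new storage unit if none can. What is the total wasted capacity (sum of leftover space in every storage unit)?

Sorted descending: 49, 48, 45, 42, 40, 39, 34, 30, 30, 26, 25, 25, 17, 14.
storage unit 1: place 49 ft³, 1 ft³ left
storage unit 2: place 48 ft³, 2 ft³ left
storage unit 3: place 45 ft³, 5 ft³ left
storage unit 4: place 42 ft³, 8 ft³ left
storage unit 5: place 40 ft³, 10 ft³ left
storage unit 6: place 39 ft³, 11 ft³ left
storage unit 7: place 34 ft³, 16 ft³ left
storage unit 8: place 30 ft³, 20 ft³ left
storage unit 9: place 30 ft³, 20 ft³ left
storage unit 10: place 26 ft³, 24 ft³ left
storage unit 11: place 25 ft³, 25 ft³ left
storage unit 11: place 25 ft³, 0 ft³ left
storage unit 8: place 17 ft³, 3 ft³ left
storage unit 7: place 14 ft³, 2 ft³ left
11 storage units × 50 ft³ = 550 ft³; used 464 ft³; unused 86 ft³.

86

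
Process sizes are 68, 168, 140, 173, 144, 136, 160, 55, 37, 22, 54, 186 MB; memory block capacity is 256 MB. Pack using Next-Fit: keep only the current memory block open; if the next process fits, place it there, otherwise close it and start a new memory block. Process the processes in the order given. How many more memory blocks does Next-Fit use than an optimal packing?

Next-Fit: [68,168] [140] [173] [144] [136] [160,55,37] [22,54] [186] → 8 memory blocks.
7 processes exceed 128 MB (half the capacity), and no two of those can share a memory block, so at least 7 memory blocks are needed.
An optimal packing achieves that bound: [186,68] [173,55,22] [168,54] [160,37] [144] [140] [136] → 7 memory blocks.
Excess: 8 − 7 = 1.

1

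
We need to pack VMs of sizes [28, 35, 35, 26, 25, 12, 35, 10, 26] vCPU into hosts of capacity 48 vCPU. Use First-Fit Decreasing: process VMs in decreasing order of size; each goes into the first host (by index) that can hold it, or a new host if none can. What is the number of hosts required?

7

Sorted descending: 35, 35, 35, 28, 26, 26, 25, 12, 10.
35 vCPU → host 1 (remaining 13 vCPU)
35 vCPU → host 2 (remaining 13 vCPU)
35 vCPU → host 3 (remaining 13 vCPU)
28 vCPU → host 4 (remaining 20 vCPU)
26 vCPU → host 5 (remaining 22 vCPU)
26 vCPU → host 6 (remaining 22 vCPU)
25 vCPU → host 7 (remaining 23 vCPU)
12 vCPU → host 1 (remaining 1 vCPU)
10 vCPU → host 2 (remaining 3 vCPU)
Final hosts: [35,12] [35,10] [35] [28] [26] [26] [25].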